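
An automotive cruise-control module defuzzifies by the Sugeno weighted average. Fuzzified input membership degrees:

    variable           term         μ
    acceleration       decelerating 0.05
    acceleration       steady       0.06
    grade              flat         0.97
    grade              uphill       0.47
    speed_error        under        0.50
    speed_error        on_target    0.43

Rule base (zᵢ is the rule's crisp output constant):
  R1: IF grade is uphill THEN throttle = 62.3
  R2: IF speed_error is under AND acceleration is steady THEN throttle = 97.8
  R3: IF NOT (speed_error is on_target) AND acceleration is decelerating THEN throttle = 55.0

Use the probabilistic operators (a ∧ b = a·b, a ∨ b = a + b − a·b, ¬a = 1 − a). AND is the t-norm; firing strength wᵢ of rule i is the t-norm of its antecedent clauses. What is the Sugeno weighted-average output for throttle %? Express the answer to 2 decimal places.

63.92

R1 (z=62.3): uphill=0.47 → w = 0.4700
R2 (z=97.8): under=0.50, steady=0.06; AND[a·b] → w = 0.0300
R3 (z=55.0): ¬on_target=1−0.43=0.57, decelerating=0.05; AND[a·b] → w = 0.0285
Weighted average = (0.4700·62.3 + 0.0300·97.8 + 0.0285·55.0) / (0.4700 + 0.0300 + 0.0285)
  = 33.7825 / 0.5285 = 63.92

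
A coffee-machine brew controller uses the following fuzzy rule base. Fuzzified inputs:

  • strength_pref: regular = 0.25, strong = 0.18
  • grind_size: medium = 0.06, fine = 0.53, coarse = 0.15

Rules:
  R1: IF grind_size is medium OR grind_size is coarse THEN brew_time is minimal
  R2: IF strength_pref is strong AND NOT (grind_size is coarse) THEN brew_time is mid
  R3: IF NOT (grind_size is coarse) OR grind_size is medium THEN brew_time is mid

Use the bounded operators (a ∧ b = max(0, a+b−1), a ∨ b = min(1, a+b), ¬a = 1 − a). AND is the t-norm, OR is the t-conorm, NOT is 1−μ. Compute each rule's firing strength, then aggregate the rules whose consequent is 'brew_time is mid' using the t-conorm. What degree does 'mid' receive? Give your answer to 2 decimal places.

R1: medium=0.06, coarse=0.15; OR[min(1, a+b)] → w = 0.21
R2: strong=0.18, ¬coarse=1−0.15=0.85; AND[max(0, a+b−1)] → w = 0.03
R3: ¬coarse=1−0.15=0.85, medium=0.06; OR[min(1, a+b)] → w = 0.91
Rules with consequent 'mid': {R2, R3} → strengths 0.03, 0.91
Aggregate via t-conorm [min(1, a+b)]: 0.94

0.94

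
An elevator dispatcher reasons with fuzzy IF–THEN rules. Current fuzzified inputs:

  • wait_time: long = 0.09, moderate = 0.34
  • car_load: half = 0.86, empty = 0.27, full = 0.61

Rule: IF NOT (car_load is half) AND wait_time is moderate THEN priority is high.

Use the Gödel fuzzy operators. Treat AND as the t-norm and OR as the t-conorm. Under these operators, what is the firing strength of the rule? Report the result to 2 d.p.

0.14

firing strength: ¬half=1−0.86=0.14, moderate=0.34; AND[min(a, b)] → w = 0.14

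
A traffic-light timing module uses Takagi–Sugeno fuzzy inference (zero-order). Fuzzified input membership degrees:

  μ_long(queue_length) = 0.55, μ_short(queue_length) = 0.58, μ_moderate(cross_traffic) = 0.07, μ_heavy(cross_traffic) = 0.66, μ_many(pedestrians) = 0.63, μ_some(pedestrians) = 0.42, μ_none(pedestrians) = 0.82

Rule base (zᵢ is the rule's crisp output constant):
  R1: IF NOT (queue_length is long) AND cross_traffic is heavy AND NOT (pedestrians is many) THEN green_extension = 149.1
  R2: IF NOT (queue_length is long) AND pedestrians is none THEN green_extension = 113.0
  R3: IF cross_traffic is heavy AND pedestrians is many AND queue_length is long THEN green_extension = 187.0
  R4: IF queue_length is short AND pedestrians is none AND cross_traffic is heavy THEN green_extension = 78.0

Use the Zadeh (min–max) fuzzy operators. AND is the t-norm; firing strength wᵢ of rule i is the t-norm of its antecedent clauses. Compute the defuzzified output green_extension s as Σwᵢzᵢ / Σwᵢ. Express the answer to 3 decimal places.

130.311

R1 (z=149.1): ¬long=1−0.55=0.45, heavy=0.66, ¬many=1−0.63=0.37; AND[min(a, b)] → w = 0.37
R2 (z=113.0): ¬long=1−0.55=0.45, none=0.82; AND[min(a, b)] → w = 0.45
R3 (z=187.0): heavy=0.66, many=0.63, long=0.55; AND[min(a, b)] → w = 0.55
R4 (z=78.0): short=0.58, none=0.82, heavy=0.66; AND[min(a, b)] → w = 0.58
Weighted average = (0.37·149.1 + 0.45·113.0 + 0.55·187.0 + 0.58·78.0) / (0.37 + 0.45 + 0.55 + 0.58)
  = 254.1070 / 1.9500 = 130.311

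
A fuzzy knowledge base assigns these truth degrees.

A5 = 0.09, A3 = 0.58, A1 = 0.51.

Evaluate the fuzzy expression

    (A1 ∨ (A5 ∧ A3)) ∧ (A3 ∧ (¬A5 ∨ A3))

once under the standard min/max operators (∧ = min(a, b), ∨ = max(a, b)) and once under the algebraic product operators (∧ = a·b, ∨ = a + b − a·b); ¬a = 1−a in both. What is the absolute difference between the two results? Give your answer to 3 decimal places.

Under standard min/max:
  A5 ∧ A3 = min(a, b) on (0.09, 0.58) = 0.09
  A1 ∨ (A5 ∧ A3) = max(a, b) on (0.51, 0.09) = 0.51
  ¬A5 = 1 − 0.09 = 0.91
  ¬A5 ∨ A3 = max(a, b) on (0.91, 0.58) = 0.91
  A3 ∧ (¬A5 ∨ A3) = min(a, b) on (0.58, 0.91) = 0.58
  (A1 ∨ (A5 ∧ A3)) ∧ (A3 ∧ (¬A5 ∨ A3)) = min(a, b) on (0.51, 0.58) = 0.51
  → value = 0.5100
Under algebraic product:
  A5 ∧ A3 = a·b on (0.0900, 0.5800) = 0.0522
  A1 ∨ (A5 ∧ A3) = a + b − a·b on (0.5100, 0.0522) = 0.5356
  ¬A5 = 1 − 0.0900 = 0.9100
  ¬A5 ∨ A3 = a + b − a·b on (0.9100, 0.5800) = 0.9622
  A3 ∧ (¬A5 ∨ A3) = a·b on (0.5800, 0.9622) = 0.5581
  (A1 ∨ (A5 ∧ A3)) ∧ (A3 ∧ (¬A5 ∨ A3)) = a·b on (0.5356, 0.5581) = 0.2989
  → value = 0.2989
|0.5100 − 0.2989| = 0.211

0.211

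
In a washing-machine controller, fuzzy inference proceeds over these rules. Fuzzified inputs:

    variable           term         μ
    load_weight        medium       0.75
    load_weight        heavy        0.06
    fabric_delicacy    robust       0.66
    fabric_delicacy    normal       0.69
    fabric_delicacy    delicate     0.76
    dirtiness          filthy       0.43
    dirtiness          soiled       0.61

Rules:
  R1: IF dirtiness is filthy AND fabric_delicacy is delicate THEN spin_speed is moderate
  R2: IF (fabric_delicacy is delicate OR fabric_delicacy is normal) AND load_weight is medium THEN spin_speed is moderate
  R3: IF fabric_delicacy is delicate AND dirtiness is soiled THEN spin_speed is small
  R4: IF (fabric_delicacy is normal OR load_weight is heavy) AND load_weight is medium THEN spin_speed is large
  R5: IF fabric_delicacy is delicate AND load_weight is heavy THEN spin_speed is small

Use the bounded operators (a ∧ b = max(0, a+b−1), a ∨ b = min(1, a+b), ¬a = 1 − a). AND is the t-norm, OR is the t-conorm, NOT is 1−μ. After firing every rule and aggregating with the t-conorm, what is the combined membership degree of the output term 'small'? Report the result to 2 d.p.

0.37

R1: filthy=0.43, delicate=0.76; AND[max(0, a+b−1)] → w = 0.19
R2: (delicate=0.76 OR normal=0.69) = 1.00; AND[max(0, a+b−1)] with medium=0.75 → w = 0.75
R3: delicate=0.76, soiled=0.61; AND[max(0, a+b−1)] → w = 0.37
R4: (normal=0.69 OR heavy=0.06) = 0.75; AND[max(0, a+b−1)] with medium=0.75 → w = 0.50
R5: delicate=0.76, heavy=0.06; AND[max(0, a+b−1)] → w = 0.00
Rules with consequent 'small': {R3, R5} → strengths 0.37, 0.00
Aggregate via t-conorm [min(1, a+b)]: 0.37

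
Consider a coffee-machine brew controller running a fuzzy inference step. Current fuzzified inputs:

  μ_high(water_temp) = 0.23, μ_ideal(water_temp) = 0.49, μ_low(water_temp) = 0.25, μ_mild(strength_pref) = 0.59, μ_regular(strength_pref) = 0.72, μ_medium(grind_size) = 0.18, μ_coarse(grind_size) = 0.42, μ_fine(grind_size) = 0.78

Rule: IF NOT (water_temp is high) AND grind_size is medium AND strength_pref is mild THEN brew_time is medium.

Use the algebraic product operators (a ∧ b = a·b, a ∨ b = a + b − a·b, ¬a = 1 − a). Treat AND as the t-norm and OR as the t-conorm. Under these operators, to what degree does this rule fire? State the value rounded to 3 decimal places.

firing strength: ¬high=1−0.23=0.77, medium=0.18, mild=0.59; AND[a·b] → w = 0.0818

0.082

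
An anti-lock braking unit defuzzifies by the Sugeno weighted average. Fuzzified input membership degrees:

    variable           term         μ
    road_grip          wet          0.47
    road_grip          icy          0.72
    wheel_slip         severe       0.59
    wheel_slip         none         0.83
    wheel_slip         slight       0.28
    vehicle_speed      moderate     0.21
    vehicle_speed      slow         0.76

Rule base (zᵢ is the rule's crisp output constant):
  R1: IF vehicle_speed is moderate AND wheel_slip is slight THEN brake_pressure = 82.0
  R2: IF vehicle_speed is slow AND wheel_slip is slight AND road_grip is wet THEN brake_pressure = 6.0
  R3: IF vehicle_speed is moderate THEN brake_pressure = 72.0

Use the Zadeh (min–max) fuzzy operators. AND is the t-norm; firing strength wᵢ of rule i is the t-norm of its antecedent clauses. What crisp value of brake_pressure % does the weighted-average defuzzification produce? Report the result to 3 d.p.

48.600

R1 (z=82.0): moderate=0.21, slight=0.28; AND[min(a, b)] → w = 0.21
R2 (z=6.0): slow=0.76, slight=0.28, wet=0.47; AND[min(a, b)] → w = 0.28
R3 (z=72.0): moderate=0.21 → w = 0.21
Weighted average = (0.21·82.0 + 0.28·6.0 + 0.21·72.0) / (0.21 + 0.28 + 0.21)
  = 34.0200 / 0.7000 = 48.600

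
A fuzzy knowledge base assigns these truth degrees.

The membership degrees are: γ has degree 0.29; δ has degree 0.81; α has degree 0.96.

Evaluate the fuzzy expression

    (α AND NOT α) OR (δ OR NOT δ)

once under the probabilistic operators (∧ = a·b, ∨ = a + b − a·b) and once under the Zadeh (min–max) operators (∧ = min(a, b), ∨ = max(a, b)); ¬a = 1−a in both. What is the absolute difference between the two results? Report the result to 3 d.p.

Under probabilistic:
  NOT α = 1 − 0.9600 = 0.0400
  α AND NOT α = a·b on (0.9600, 0.0400) = 0.0384
  NOT δ = 1 − 0.8100 = 0.1900
  δ OR NOT δ = a + b − a·b on (0.8100, 0.1900) = 0.8461
  (α AND NOT α) OR (δ OR NOT δ) = a + b − a·b on (0.0384, 0.8461) = 0.8520
  → value = 0.8520
Under Zadeh (min–max):
  NOT α = 1 − 0.96 = 0.04
  α AND NOT α = min(a, b) on (0.96, 0.04) = 0.04
  NOT δ = 1 − 0.81 = 0.19
  δ OR NOT δ = max(a, b) on (0.81, 0.19) = 0.81
  (α AND NOT α) OR (δ OR NOT δ) = max(a, b) on (0.04, 0.81) = 0.81
  → value = 0.8100
|0.8520 − 0.8100| = 0.042

0.042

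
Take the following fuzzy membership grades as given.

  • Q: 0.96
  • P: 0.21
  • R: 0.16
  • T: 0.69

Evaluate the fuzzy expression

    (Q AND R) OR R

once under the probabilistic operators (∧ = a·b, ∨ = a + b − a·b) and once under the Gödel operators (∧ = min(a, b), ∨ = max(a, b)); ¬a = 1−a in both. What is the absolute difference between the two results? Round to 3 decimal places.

0.129

Under probabilistic:
  Q AND R = a·b on (0.9600, 0.1600) = 0.1536
  (Q AND R) OR R = a + b − a·b on (0.1536, 0.1600) = 0.2890
  → value = 0.2890
Under Gödel:
  Q AND R = min(a, b) on (0.96, 0.16) = 0.16
  (Q AND R) OR R = max(a, b) on (0.16, 0.16) = 0.16
  → value = 0.1600
|0.2890 − 0.1600| = 0.129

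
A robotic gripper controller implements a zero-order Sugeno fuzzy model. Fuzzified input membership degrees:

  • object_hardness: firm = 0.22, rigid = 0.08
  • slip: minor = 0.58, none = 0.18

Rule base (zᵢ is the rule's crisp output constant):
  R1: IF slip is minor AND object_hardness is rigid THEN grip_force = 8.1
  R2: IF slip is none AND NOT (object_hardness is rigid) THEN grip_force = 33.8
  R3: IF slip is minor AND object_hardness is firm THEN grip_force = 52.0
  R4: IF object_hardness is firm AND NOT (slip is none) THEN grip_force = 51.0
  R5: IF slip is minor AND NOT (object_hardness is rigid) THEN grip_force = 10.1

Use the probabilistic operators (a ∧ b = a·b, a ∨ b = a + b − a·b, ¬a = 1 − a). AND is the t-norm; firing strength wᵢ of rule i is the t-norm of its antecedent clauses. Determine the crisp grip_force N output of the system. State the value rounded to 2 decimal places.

R1 (z=8.1): minor=0.58, rigid=0.08; AND[a·b] → w = 0.0464
R2 (z=33.8): none=0.18, ¬rigid=1−0.08=0.92; AND[a·b] → w = 0.1656
R3 (z=52.0): minor=0.58, firm=0.22; AND[a·b] → w = 0.1276
R4 (z=51.0): firm=0.22, ¬none=1−0.18=0.82; AND[a·b] → w = 0.1804
R5 (z=10.1): minor=0.58, ¬rigid=1−0.08=0.92; AND[a·b] → w = 0.5336
Weighted average = (0.0464·8.1 + 0.1656·33.8 + 0.1276·52.0 + 0.1804·51.0 + 0.5336·10.1) / (0.0464 + 0.1656 + 0.1276 + 0.1804 + 0.5336)
  = 27.1981 / 1.0536 = 25.81

25.81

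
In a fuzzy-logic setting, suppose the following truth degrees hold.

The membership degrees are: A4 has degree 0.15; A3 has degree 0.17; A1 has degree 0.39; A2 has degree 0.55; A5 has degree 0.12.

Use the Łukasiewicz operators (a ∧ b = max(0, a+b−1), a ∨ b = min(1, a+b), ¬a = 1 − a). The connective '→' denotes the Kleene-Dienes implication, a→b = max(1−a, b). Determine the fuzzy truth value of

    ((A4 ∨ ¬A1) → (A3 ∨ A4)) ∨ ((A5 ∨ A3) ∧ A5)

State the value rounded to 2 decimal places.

0.32

¬A1 = 1 − 0.39 = 0.61
A4 ∨ ¬A1 = min(1, a+b) on (0.15, 0.61) = 0.76
A3 ∨ A4 = min(1, a+b) on (0.17, 0.15) = 0.32
(A4 ∨ ¬A1) → (A3 ∨ A4)  [Kleene-Dienes: max(1−a, b)] with a=0.76, b=0.32 → 0.32
A5 ∨ A3 = min(1, a+b) on (0.12, 0.17) = 0.29
(A5 ∨ A3) ∧ A5 = max(0, a+b−1) on (0.29, 0.12) = 0.00
((A4 ∨ ¬A1) → (A3 ∨ A4)) ∨ ((A5 ∨ A3) ∧ A5) = min(1, a+b) on (0.32, 0.00) = 0.32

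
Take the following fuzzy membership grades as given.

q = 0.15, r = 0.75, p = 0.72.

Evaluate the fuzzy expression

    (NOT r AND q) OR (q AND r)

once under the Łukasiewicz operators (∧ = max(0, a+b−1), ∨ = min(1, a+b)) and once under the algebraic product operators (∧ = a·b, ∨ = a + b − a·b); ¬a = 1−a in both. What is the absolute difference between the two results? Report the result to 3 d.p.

Under Łukasiewicz:
  NOT r = 1 − 0.75 = 0.25
  NOT r AND q = max(0, a+b−1) on (0.25, 0.15) = 0.00
  q AND r = max(0, a+b−1) on (0.15, 0.75) = 0.00
  (NOT r AND q) OR (q AND r) = min(1, a+b) on (0.00, 0.00) = 0.00
  → value = 0.0000
Under algebraic product:
  NOT r = 1 − 0.7500 = 0.2500
  NOT r AND q = a·b on (0.2500, 0.1500) = 0.0375
  q AND r = a·b on (0.1500, 0.7500) = 0.1125
  (NOT r AND q) OR (q AND r) = a + b − a·b on (0.0375, 0.1125) = 0.1458
  → value = 0.1458
|0.0000 − 0.1458| = 0.146

0.146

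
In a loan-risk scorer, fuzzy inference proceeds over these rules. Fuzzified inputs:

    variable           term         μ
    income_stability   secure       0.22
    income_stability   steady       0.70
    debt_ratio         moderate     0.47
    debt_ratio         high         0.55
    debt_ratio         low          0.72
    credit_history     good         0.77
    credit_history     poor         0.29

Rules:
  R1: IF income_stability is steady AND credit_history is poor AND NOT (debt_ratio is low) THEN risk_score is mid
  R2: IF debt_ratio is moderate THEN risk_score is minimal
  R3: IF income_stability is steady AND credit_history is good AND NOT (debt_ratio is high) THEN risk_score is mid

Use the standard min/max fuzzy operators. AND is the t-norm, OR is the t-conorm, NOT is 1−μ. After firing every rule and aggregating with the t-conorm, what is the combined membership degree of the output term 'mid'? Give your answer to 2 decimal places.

0.45

R1: steady=0.70, poor=0.29, ¬low=1−0.72=0.28; AND[min(a, b)] → w = 0.28
R2: moderate=0.47 → w = 0.47
R3: steady=0.70, good=0.77, ¬high=1−0.55=0.45; AND[min(a, b)] → w = 0.45
Rules with consequent 'mid': {R1, R3} → strengths 0.28, 0.45
Aggregate via t-conorm [max(a, b)]: 0.45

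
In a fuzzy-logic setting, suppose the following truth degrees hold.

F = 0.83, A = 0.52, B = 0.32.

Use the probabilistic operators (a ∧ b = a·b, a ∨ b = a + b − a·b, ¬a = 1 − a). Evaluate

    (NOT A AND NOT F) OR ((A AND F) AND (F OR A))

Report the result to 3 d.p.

0.446

NOT A = 1 − 0.5200 = 0.4800
NOT F = 1 − 0.8300 = 0.1700
NOT A AND NOT F = a·b on (0.4800, 0.1700) = 0.0816
A AND F = a·b on (0.5200, 0.8300) = 0.4316
F OR A = a + b − a·b on (0.8300, 0.5200) = 0.9184
(A AND F) AND (F OR A) = a·b on (0.4316, 0.9184) = 0.3964
(NOT A AND NOT F) OR ((A AND F) AND (F OR A)) = a + b − a·b on (0.0816, 0.3964) = 0.4456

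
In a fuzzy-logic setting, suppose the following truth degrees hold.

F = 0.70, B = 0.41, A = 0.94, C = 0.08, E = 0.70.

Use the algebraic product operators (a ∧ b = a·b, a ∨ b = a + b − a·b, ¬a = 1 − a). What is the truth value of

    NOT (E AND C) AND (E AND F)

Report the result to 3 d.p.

E AND C = a·b on (0.7000, 0.0800) = 0.0560
NOT (E AND C) = 1 − 0.0560 = 0.9440
E AND F = a·b on (0.7000, 0.7000) = 0.4900
NOT (E AND C) AND (E AND F) = a·b on (0.9440, 0.4900) = 0.4626

0.463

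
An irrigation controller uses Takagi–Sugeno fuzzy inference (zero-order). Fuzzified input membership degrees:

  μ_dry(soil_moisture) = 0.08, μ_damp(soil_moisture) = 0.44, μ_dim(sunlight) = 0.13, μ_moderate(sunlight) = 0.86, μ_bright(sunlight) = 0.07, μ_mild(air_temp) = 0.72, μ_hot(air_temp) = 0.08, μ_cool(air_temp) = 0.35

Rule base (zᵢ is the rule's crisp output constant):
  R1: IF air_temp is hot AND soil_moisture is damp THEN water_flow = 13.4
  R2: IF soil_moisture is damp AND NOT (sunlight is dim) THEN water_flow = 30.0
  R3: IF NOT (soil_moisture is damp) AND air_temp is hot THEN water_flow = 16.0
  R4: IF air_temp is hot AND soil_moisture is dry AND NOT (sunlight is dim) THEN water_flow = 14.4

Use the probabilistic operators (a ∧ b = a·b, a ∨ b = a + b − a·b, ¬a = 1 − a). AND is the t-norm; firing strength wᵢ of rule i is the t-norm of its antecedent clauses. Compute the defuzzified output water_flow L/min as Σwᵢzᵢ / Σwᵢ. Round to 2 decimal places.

27.23

R1 (z=13.4): hot=0.08, damp=0.44; AND[a·b] → w = 0.0352
R2 (z=30.0): damp=0.44, ¬dim=1−0.13=0.87; AND[a·b] → w = 0.3828
R3 (z=16.0): ¬damp=1−0.44=0.56, hot=0.08; AND[a·b] → w = 0.0448
R4 (z=14.4): hot=0.08, dry=0.08, ¬dim=1−0.13=0.87; AND[a·b] → w = 0.0056
Weighted average = (0.0352·13.4 + 0.3828·30.0 + 0.0448·16.0 + 0.0056·14.4) / (0.0352 + 0.3828 + 0.0448 + 0.0056)
  = 12.7527 / 0.4684 = 27.23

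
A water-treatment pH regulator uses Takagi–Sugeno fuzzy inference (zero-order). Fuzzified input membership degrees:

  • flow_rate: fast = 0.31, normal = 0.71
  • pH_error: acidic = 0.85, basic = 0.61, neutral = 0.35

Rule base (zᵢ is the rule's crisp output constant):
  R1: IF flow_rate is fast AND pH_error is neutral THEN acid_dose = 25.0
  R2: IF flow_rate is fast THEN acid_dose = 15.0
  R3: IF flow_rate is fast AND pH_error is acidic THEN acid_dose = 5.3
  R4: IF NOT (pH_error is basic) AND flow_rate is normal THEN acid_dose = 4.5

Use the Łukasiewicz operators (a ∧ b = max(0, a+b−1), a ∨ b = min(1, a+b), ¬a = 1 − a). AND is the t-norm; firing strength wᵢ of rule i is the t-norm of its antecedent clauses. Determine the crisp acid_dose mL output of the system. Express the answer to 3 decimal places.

10.435

R1 (z=25.0): fast=0.31, neutral=0.35; AND[max(0, a+b−1)] → w = 0.00
R2 (z=15.0): fast=0.31 → w = 0.31
R3 (z=5.3): fast=0.31, acidic=0.85; AND[max(0, a+b−1)] → w = 0.16
R4 (z=4.5): ¬basic=1−0.61=0.39, normal=0.71; AND[max(0, a+b−1)] → w = 0.10
Weighted average = (0.00·25.0 + 0.31·15.0 + 0.16·5.3 + 0.10·4.5) / (0.00 + 0.31 + 0.16 + 0.10)
  = 5.9480 / 0.5700 = 10.435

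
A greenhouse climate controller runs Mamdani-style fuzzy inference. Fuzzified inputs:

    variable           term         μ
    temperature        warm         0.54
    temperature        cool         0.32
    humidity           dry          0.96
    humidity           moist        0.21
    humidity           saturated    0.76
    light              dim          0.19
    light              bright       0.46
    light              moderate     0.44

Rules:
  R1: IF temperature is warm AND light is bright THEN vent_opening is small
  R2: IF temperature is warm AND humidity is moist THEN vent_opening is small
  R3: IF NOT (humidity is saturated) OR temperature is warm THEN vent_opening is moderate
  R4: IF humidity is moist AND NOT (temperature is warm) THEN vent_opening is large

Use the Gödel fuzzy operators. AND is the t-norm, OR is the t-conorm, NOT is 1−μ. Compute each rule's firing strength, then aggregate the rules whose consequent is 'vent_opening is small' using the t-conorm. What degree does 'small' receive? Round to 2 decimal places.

0.46

R1: warm=0.54, bright=0.46; AND[min(a, b)] → w = 0.46
R2: warm=0.54, moist=0.21; AND[min(a, b)] → w = 0.21
R3: ¬saturated=1−0.76=0.24, warm=0.54; OR[max(a, b)] → w = 0.54
R4: moist=0.21, ¬warm=1−0.54=0.46; AND[min(a, b)] → w = 0.21
Rules with consequent 'small': {R1, R2} → strengths 0.46, 0.21
Aggregate via t-conorm [max(a, b)]: 0.46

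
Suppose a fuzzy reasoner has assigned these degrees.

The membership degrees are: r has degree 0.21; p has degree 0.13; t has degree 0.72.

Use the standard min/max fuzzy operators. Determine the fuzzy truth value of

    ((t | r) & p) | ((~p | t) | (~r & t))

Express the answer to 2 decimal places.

0.87

t | r = max(a, b) on (0.72, 0.21) = 0.72
(t | r) & p = min(a, b) on (0.72, 0.13) = 0.13
~p = 1 − 0.13 = 0.87
~p | t = max(a, b) on (0.87, 0.72) = 0.87
~r = 1 − 0.21 = 0.79
~r & t = min(a, b) on (0.79, 0.72) = 0.72
(~p | t) | (~r & t) = max(a, b) on (0.87, 0.72) = 0.87
((t | r) & p) | ((~p | t) | (~r & t)) = max(a, b) on (0.13, 0.87) = 0.87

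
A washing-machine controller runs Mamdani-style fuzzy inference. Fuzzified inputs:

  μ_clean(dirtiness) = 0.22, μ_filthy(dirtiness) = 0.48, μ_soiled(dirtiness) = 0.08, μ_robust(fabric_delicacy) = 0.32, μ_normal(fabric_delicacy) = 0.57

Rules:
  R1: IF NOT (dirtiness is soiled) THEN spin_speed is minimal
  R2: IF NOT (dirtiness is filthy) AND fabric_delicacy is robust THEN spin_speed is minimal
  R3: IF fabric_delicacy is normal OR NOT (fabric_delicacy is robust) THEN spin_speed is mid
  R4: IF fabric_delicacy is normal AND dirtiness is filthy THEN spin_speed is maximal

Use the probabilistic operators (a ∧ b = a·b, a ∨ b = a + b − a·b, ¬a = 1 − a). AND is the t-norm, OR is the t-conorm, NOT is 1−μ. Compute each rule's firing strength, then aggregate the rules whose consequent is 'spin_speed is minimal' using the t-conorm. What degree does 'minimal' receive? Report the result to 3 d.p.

0.933

R1: ¬soiled=1−0.08=0.92 → w = 0.9200
R2: ¬filthy=1−0.48=0.52, robust=0.32; AND[a·b] → w = 0.1664
R3: normal=0.57, ¬robust=1−0.32=0.68; OR[a + b − a·b] → w = 0.8624
R4: normal=0.57, filthy=0.48; AND[a·b] → w = 0.2736
Rules with consequent 'minimal': {R1, R2} → strengths 0.9200, 0.1664
Aggregate via t-conorm [a + b − a·b]: 0.9333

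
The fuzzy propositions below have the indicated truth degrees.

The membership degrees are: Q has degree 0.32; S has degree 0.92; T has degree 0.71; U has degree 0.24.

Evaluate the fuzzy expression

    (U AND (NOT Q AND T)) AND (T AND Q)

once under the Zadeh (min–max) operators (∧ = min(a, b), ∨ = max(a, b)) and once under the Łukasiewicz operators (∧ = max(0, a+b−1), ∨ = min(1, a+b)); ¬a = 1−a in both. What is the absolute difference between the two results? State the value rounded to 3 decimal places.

Under Zadeh (min–max):
  NOT Q = 1 − 0.32 = 0.68
  NOT Q AND T = min(a, b) on (0.68, 0.71) = 0.68
  U AND (NOT Q AND T) = min(a, b) on (0.24, 0.68) = 0.24
  T AND Q = min(a, b) on (0.71, 0.32) = 0.32
  (U AND (NOT Q AND T)) AND (T AND Q) = min(a, b) on (0.24, 0.32) = 0.24
  → value = 0.2400
Under Łukasiewicz:
  NOT Q = 1 − 0.32 = 0.68
  NOT Q AND T = max(0, a+b−1) on (0.68, 0.71) = 0.39
  U AND (NOT Q AND T) = max(0, a+b−1) on (0.24, 0.39) = 0.00
  T AND Q = max(0, a+b−1) on (0.71, 0.32) = 0.03
  (U AND (NOT Q AND T)) AND (T AND Q) = max(0, a+b−1) on (0.00, 0.03) = 0.00
  → value = 0.0000
|0.2400 − 0.0000| = 0.240

0.240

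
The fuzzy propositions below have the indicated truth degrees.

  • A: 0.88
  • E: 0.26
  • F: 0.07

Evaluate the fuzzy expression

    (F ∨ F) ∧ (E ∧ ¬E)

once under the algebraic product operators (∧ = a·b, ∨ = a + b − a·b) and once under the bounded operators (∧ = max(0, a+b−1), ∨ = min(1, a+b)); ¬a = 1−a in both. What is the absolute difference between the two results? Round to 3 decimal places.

Under algebraic product:
  F ∨ F = a + b − a·b on (0.0700, 0.0700) = 0.1351
  ¬E = 1 − 0.2600 = 0.7400
  E ∧ ¬E = a·b on (0.2600, 0.7400) = 0.1924
  (F ∨ F) ∧ (E ∧ ¬E) = a·b on (0.1351, 0.1924) = 0.0260
  → value = 0.0260
Under bounded:
  F ∨ F = min(1, a+b) on (0.07, 0.07) = 0.14
  ¬E = 1 − 0.26 = 0.74
  E ∧ ¬E = max(0, a+b−1) on (0.26, 0.74) = 0.00
  (F ∨ F) ∧ (E ∧ ¬E) = max(0, a+b−1) on (0.14, 0.00) = 0.00
  → value = 0.0000
|0.0260 − 0.0000| = 0.026

0.026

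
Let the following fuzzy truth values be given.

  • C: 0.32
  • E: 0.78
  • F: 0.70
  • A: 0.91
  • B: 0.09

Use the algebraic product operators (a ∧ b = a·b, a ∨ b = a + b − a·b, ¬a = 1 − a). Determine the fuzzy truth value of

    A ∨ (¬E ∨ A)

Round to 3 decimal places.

0.994

¬E = 1 − 0.7800 = 0.2200
¬E ∨ A = a + b − a·b on (0.2200, 0.9100) = 0.9298
A ∨ (¬E ∨ A) = a + b − a·b on (0.9100, 0.9298) = 0.9937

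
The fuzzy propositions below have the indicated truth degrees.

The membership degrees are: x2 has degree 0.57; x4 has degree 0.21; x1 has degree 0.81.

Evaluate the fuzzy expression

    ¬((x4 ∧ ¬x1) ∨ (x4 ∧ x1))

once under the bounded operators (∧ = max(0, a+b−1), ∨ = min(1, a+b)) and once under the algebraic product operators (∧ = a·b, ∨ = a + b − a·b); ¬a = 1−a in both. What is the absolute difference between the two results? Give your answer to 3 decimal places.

0.183

Under bounded:
  ¬x1 = 1 − 0.81 = 0.19
  x4 ∧ ¬x1 = max(0, a+b−1) on (0.21, 0.19) = 0.00
  x4 ∧ x1 = max(0, a+b−1) on (0.21, 0.81) = 0.02
  (x4 ∧ ¬x1) ∨ (x4 ∧ x1) = min(1, a+b) on (0.00, 0.02) = 0.02
  ¬((x4 ∧ ¬x1) ∨ (x4 ∧ x1)) = 1 − 0.02 = 0.98
  → value = 0.9800
Under algebraic product:
  ¬x1 = 1 − 0.8100 = 0.1900
  x4 ∧ ¬x1 = a·b on (0.2100, 0.1900) = 0.0399
  x4 ∧ x1 = a·b on (0.2100, 0.8100) = 0.1701
  (x4 ∧ ¬x1) ∨ (x4 ∧ x1) = a + b − a·b on (0.0399, 0.1701) = 0.2032
  ¬((x4 ∧ ¬x1) ∨ (x4 ∧ x1)) = 1 − 0.2032 = 0.7968
  → value = 0.7968
|0.9800 − 0.7968| = 0.183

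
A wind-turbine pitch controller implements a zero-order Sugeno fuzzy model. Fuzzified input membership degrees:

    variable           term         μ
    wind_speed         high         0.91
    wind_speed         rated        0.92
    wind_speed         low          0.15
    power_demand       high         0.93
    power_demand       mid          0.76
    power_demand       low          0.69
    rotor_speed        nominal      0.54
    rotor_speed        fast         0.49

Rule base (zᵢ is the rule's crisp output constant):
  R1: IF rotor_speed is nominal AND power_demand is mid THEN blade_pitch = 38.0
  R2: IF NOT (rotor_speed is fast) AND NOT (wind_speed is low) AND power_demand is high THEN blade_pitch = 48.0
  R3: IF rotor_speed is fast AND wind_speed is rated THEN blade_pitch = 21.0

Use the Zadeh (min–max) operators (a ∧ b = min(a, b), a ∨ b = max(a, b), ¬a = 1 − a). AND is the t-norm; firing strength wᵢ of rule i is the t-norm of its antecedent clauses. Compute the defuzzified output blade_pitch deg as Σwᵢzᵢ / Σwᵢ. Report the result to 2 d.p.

35.90

R1 (z=38.0): nominal=0.54, mid=0.76; AND[min(a, b)] → w = 0.54
R2 (z=48.0): ¬fast=1−0.49=0.51, ¬low=1−0.15=0.85, high=0.93; AND[min(a, b)] → w = 0.51
R3 (z=21.0): fast=0.49, rated=0.92; AND[min(a, b)] → w = 0.49
Weighted average = (0.54·38.0 + 0.51·48.0 + 0.49·21.0) / (0.54 + 0.51 + 0.49)
  = 55.2900 / 1.5400 = 35.90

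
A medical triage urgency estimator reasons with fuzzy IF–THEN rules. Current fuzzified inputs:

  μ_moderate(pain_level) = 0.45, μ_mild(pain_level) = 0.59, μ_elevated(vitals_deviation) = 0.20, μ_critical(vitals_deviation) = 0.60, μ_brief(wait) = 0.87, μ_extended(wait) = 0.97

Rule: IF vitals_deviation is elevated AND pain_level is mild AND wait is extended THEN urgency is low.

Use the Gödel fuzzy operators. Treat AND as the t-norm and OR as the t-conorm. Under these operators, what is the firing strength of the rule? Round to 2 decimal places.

firing strength: elevated=0.20, mild=0.59, extended=0.97; AND[min(a, b)] → w = 0.20

0.20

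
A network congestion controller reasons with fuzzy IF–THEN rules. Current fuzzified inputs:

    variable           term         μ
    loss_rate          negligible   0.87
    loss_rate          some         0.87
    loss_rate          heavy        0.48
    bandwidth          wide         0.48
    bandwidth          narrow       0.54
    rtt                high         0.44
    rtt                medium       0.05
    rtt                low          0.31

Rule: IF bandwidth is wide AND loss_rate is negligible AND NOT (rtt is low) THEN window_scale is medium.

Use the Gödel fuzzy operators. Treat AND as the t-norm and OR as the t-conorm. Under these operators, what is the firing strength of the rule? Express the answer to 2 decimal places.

0.48

firing strength: wide=0.48, negligible=0.87, ¬low=1−0.31=0.69; AND[min(a, b)] → w = 0.48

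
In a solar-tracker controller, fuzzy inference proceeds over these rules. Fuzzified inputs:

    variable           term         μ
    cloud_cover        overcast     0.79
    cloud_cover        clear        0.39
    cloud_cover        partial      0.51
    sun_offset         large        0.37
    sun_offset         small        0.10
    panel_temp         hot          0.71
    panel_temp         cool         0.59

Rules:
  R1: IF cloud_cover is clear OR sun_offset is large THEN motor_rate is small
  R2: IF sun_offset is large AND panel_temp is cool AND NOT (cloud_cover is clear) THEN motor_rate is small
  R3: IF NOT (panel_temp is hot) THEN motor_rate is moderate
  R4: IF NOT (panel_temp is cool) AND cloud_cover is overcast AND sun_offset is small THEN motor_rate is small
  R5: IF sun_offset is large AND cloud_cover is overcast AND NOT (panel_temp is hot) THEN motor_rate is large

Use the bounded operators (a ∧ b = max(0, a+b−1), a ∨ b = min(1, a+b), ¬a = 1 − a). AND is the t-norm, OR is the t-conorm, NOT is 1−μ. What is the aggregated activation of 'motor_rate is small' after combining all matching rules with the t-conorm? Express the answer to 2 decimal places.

R1: clear=0.39, large=0.37; OR[min(1, a+b)] → w = 0.76
R2: large=0.37, cool=0.59, ¬clear=1−0.39=0.61; AND[max(0, a+b−1)] → w = 0.00
R3: ¬hot=1−0.71=0.29 → w = 0.29
R4: ¬cool=1−0.59=0.41, overcast=0.79, small=0.10; AND[max(0, a+b−1)] → w = 0.00
R5: large=0.37, overcast=0.79, ¬hot=1−0.71=0.29; AND[max(0, a+b−1)] → w = 0.00
Rules with consequent 'small': {R1, R2, R4} → strengths 0.76, 0.00, 0.00
Aggregate via t-conorm [min(1, a+b)]: 0.76

0.76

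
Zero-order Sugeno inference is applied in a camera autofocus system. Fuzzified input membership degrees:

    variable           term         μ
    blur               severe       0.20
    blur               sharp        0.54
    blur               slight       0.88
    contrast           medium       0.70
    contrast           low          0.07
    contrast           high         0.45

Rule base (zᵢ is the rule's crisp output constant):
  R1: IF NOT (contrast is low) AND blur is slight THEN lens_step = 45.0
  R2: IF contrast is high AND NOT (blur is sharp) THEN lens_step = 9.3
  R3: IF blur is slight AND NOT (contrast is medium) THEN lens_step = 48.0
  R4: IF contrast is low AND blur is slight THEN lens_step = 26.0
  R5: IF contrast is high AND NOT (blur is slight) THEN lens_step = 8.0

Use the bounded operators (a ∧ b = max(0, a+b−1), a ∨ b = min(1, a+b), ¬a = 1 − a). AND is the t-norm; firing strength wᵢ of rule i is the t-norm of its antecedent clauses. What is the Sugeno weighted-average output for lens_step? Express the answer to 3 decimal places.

R1 (z=45.0): ¬low=1−0.07=0.93, slight=0.88; AND[max(0, a+b−1)] → w = 0.81
R2 (z=9.3): high=0.45, ¬sharp=1−0.54=0.46; AND[max(0, a+b−1)] → w = 0.00
R3 (z=48.0): slight=0.88, ¬medium=1−0.70=0.30; AND[max(0, a+b−1)] → w = 0.18
R4 (z=26.0): low=0.07, slight=0.88; AND[max(0, a+b−1)] → w = 0.00
R5 (z=8.0): high=0.45, ¬slight=1−0.88=0.12; AND[max(0, a+b−1)] → w = 0.00
Weighted average = (0.81·45.0 + 0.00·9.3 + 0.18·48.0 + 0.00·26.0 + 0.00·8.0) / (0.81 + 0.00 + 0.18 + 0.00 + 0.00)
  = 45.0900 / 0.9900 = 45.545

45.545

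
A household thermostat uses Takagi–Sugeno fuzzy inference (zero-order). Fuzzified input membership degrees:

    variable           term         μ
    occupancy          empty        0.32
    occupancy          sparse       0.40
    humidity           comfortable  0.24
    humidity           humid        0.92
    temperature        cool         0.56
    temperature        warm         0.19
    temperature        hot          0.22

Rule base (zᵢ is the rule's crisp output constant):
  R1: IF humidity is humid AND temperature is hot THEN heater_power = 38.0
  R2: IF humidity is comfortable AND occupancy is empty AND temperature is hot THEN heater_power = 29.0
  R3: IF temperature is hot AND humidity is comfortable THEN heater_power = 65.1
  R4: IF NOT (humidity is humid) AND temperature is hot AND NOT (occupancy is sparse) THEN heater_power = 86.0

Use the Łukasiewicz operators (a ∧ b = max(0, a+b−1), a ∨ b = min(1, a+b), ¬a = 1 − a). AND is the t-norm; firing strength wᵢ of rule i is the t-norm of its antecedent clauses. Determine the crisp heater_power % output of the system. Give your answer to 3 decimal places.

38.000

R1 (z=38.0): humid=0.92, hot=0.22; AND[max(0, a+b−1)] → w = 0.14
R2 (z=29.0): comfortable=0.24, empty=0.32, hot=0.22; AND[max(0, a+b−1)] → w = 0.00
R3 (z=65.1): hot=0.22, comfortable=0.24; AND[max(0, a+b−1)] → w = 0.00
R4 (z=86.0): ¬humid=1−0.92=0.08, hot=0.22, ¬sparse=1−0.40=0.60; AND[max(0, a+b−1)] → w = 0.00
Weighted average = (0.14·38.0 + 0.00·29.0 + 0.00·65.1 + 0.00·86.0) / (0.14 + 0.00 + 0.00 + 0.00)
  = 5.3200 / 0.1400 = 38.000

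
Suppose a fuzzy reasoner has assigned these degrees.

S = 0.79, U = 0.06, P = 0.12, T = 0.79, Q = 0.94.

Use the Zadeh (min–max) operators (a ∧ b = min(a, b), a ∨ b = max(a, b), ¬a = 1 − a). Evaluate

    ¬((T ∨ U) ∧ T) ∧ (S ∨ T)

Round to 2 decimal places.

0.21

T ∨ U = max(a, b) on (0.79, 0.06) = 0.79
(T ∨ U) ∧ T = min(a, b) on (0.79, 0.79) = 0.79
¬((T ∨ U) ∧ T) = 1 − 0.79 = 0.21
S ∨ T = max(a, b) on (0.79, 0.79) = 0.79
¬((T ∨ U) ∧ T) ∧ (S ∨ T) = min(a, b) on (0.21, 0.79) = 0.21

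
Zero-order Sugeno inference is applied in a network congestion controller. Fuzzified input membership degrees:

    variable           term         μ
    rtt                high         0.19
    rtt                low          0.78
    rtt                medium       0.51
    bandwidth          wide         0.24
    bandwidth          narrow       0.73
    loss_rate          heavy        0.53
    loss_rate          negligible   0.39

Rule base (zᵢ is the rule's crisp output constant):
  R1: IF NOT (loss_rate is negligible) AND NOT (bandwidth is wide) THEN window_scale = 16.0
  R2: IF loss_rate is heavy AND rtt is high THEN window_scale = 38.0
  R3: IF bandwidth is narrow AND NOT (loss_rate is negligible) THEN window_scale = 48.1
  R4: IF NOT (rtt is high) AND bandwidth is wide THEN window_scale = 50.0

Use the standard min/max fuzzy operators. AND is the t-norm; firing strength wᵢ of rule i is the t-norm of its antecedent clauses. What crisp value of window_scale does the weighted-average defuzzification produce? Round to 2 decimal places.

35.35

R1 (z=16.0): ¬negligible=1−0.39=0.61, ¬wide=1−0.24=0.76; AND[min(a, b)] → w = 0.61
R2 (z=38.0): heavy=0.53, high=0.19; AND[min(a, b)] → w = 0.19
R3 (z=48.1): narrow=0.73, ¬negligible=1−0.39=0.61; AND[min(a, b)] → w = 0.61
R4 (z=50.0): ¬high=1−0.19=0.81, wide=0.24; AND[min(a, b)] → w = 0.24
Weighted average = (0.61·16.0 + 0.19·38.0 + 0.61·48.1 + 0.24·50.0) / (0.61 + 0.19 + 0.61 + 0.24)
  = 58.3210 / 1.6500 = 35.35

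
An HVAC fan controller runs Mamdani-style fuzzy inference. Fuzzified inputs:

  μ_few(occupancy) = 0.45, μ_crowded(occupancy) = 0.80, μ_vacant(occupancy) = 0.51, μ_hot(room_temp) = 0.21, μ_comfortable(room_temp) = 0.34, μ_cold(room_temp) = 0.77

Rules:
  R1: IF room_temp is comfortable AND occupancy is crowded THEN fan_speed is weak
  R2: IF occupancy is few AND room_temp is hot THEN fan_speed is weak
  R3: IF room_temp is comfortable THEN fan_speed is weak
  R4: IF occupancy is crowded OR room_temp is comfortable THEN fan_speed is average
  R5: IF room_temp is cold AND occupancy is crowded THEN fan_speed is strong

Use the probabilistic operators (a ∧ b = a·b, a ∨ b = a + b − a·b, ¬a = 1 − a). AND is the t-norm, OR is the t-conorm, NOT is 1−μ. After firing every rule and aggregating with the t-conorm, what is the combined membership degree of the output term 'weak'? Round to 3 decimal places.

R1: comfortable=0.34, crowded=0.80; AND[a·b] → w = 0.2720
R2: few=0.45, hot=0.21; AND[a·b] → w = 0.0945
R3: comfortable=0.34 → w = 0.3400
R4: crowded=0.80, comfortable=0.34; OR[a + b − a·b] → w = 0.8680
R5: cold=0.77, crowded=0.80; AND[a·b] → w = 0.6160
Rules with consequent 'weak': {R1, R2, R3} → strengths 0.2720, 0.0945, 0.3400
Aggregate via t-conorm [a + b − a·b]: 0.5649

0.565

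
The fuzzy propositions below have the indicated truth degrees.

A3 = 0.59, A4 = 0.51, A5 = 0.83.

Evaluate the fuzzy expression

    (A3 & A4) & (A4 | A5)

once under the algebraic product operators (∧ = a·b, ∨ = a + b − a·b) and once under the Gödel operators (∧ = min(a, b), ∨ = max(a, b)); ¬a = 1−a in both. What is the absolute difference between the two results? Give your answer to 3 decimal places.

Under algebraic product:
  A3 & A4 = a·b on (0.5900, 0.5100) = 0.3009
  A4 | A5 = a + b − a·b on (0.5100, 0.8300) = 0.9167
  (A3 & A4) & (A4 | A5) = a·b on (0.3009, 0.9167) = 0.2758
  → value = 0.2758
Under Gödel:
  A3 & A4 = min(a, b) on (0.59, 0.51) = 0.51
  A4 | A5 = max(a, b) on (0.51, 0.83) = 0.83
  (A3 & A4) & (A4 | A5) = min(a, b) on (0.51, 0.83) = 0.51
  → value = 0.5100
|0.2758 − 0.5100| = 0.234

0.234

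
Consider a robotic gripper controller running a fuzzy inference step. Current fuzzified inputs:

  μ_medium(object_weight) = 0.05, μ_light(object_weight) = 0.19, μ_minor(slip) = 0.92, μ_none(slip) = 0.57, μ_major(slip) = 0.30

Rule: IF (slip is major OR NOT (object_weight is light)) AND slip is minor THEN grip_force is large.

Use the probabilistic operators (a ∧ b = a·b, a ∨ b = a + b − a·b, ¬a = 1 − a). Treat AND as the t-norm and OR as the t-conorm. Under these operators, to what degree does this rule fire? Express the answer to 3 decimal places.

firing strength: (major=0.30 OR ¬light=1−0.19=0.81) = 0.8670; AND[a·b] with minor=0.92 → w = 0.7976

0.798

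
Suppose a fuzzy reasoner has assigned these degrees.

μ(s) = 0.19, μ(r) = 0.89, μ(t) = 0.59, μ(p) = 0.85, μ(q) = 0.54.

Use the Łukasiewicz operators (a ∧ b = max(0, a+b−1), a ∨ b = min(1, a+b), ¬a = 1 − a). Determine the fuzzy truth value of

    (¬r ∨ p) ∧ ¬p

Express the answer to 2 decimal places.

¬r = 1 − 0.89 = 0.11
¬r ∨ p = min(1, a+b) on (0.11, 0.85) = 0.96
¬p = 1 − 0.85 = 0.15
(¬r ∨ p) ∧ ¬p = max(0, a+b−1) on (0.96, 0.15) = 0.11

0.11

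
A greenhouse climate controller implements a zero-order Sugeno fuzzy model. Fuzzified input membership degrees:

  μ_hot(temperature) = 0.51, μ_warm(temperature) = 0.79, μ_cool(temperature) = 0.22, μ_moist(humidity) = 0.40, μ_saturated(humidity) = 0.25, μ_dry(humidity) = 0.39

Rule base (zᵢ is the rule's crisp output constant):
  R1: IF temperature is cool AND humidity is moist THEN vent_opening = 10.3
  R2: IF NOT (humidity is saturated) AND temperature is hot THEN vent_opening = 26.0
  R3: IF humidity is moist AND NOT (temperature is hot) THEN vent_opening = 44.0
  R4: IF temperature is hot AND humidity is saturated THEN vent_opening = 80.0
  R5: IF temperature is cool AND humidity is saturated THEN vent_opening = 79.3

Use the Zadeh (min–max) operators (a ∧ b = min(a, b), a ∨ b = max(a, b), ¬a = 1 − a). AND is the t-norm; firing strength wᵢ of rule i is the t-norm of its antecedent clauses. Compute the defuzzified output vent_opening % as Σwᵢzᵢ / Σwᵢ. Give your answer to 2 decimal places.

44.11

R1 (z=10.3): cool=0.22, moist=0.40; AND[min(a, b)] → w = 0.22
R2 (z=26.0): ¬saturated=1−0.25=0.75, hot=0.51; AND[min(a, b)] → w = 0.51
R3 (z=44.0): moist=0.40, ¬hot=1−0.51=0.49; AND[min(a, b)] → w = 0.40
R4 (z=80.0): hot=0.51, saturated=0.25; AND[min(a, b)] → w = 0.25
R5 (z=79.3): cool=0.22, saturated=0.25; AND[min(a, b)] → w = 0.22
Weighted average = (0.22·10.3 + 0.51·26.0 + 0.40·44.0 + 0.25·80.0 + 0.22·79.3) / (0.22 + 0.51 + 0.40 + 0.25 + 0.22)
  = 70.5720 / 1.6000 = 44.11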